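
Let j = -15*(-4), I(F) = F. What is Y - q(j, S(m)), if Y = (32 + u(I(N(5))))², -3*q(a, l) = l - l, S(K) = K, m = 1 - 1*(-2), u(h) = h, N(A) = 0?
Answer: 1024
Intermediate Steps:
j = 60
m = 3 (m = 1 + 2 = 3)
q(a, l) = 0 (q(a, l) = -(l - l)/3 = -⅓*0 = 0)
Y = 1024 (Y = (32 + 0)² = 32² = 1024)
Y - q(j, S(m)) = 1024 - 1*0 = 1024 + 0 = 1024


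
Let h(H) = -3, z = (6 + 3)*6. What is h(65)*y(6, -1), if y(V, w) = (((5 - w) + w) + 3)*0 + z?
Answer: -162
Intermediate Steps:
z = 54 (z = 9*6 = 54)
y(V, w) = 54 (y(V, w) = (((5 - w) + w) + 3)*0 + 54 = (5 + 3)*0 + 54 = 8*0 + 54 = 0 + 54 = 54)
h(65)*y(6, -1) = -3*54 = -162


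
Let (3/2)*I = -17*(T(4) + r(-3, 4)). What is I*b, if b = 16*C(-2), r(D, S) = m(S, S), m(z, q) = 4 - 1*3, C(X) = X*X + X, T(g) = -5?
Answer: 4352/3 ≈ 1450.7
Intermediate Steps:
C(X) = X + X² (C(X) = X² + X = X + X²)
m(z, q) = 1 (m(z, q) = 4 - 3 = 1)
r(D, S) = 1
b = 32 (b = 16*(-2*(1 - 2)) = 16*(-2*(-1)) = 16*2 = 32)
I = 136/3 (I = 2*(-17*(-5 + 1))/3 = 2*(-17*(-4))/3 = (⅔)*68 = 136/3 ≈ 45.333)
I*b = (136/3)*32 = 4352/3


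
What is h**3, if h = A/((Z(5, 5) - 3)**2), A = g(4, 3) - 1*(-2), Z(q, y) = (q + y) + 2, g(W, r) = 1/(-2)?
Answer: 1/157464 ≈ 6.3507e-6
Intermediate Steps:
g(W, r) = -1/2 (g(W, r) = 1*(-1/2) = -1/2)
Z(q, y) = 2 + q + y
A = 3/2 (A = -1/2 - 1*(-2) = -1/2 + 2 = 3/2 ≈ 1.5000)
h = 1/54 (h = 3/(2*(((2 + 5 + 5) - 3)**2)) = 3/(2*((12 - 3)**2)) = 3/(2*(9**2)) = (3/2)/81 = (3/2)*(1/81) = 1/54 ≈ 0.018519)
h**3 = (1/54)**3 = 1/157464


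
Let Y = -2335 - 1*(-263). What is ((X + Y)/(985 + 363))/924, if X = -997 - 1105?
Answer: -2087/622776 ≈ -0.0033511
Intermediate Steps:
X = -2102
Y = -2072 (Y = -2335 + 263 = -2072)
((X + Y)/(985 + 363))/924 = ((-2102 - 2072)/(985 + 363))/924 = -4174/1348*(1/924) = -4174*1/1348*(1/924) = -2087/674*1/924 = -2087/622776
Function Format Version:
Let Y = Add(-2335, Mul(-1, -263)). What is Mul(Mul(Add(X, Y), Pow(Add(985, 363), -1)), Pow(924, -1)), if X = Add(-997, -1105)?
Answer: Rational(-2087, 622776) ≈ -0.0033511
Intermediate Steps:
X = -2102
Y = -2072 (Y = Add(-2335, 263) = -2072)
Mul(Mul(Add(X, Y), Pow(Add(985, 363), -1)), Pow(924, -1)) = Mul(Mul(Add(-2102, -2072), Pow(Add(985, 363), -1)), Pow(924, -1)) = Mul(Mul(-4174, Pow(1348, -1)), Rational(1, 924)) = Mul(Mul(-4174, Rational(1, 1348)), Rational(1, 924)) = Mul(Rational(-2087, 674), Rational(1, 924)) = Rational(-2087, 622776)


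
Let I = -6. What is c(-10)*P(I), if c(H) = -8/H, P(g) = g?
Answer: -24/5 ≈ -4.8000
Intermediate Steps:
c(-10)*P(I) = -8/(-10)*(-6) = -8*(-⅒)*(-6) = (⅘)*(-6) = -24/5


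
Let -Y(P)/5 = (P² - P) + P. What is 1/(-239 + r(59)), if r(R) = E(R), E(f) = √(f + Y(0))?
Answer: -239/57062 - √59/57062 ≈ -0.0043230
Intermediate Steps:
Y(P) = -5*P² (Y(P) = -5*((P² - P) + P) = -5*P²)
E(f) = √f (E(f) = √(f - 5*0²) = √(f - 5*0) = √(f + 0) = √f)
r(R) = √R
1/(-239 + r(59)) = 1/(-239 + √59)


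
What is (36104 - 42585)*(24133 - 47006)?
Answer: 148239913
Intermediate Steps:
(36104 - 42585)*(24133 - 47006) = -6481*(-22873) = 148239913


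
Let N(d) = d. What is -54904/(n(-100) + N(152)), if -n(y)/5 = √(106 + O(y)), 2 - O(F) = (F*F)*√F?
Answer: -54904/(152 - 5*√(108 - 100000*I)) ≈ 24.311 + 28.104*I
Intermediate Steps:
O(F) = 2 - F^(5/2) (O(F) = 2 - F*F*√F = 2 - F²*√F = 2 - F^(5/2))
n(y) = -5*√(108 - y^(5/2)) (n(y) = -5*√(106 + (2 - y^(5/2))) = -5*√(108 - y^(5/2)))
-54904/(n(-100) + N(152)) = -54904/(-5*√(108 - (-100)^(5/2)) + 152) = -54904/(-5*√(108 - 100000*I) + 152) = -54904/(152 - 5*√(108 - 100000*I))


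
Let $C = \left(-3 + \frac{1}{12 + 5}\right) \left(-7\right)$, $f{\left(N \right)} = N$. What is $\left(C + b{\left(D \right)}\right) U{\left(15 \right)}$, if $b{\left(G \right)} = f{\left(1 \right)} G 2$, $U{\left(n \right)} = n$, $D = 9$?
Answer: $\frac{9840}{17} \approx 578.82$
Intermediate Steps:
$b{\left(G \right)} = 2 G$ ($b{\left(G \right)} = 1 G 2 = G 2 = 2 G$)
$C = \frac{350}{17}$ ($C = \left(-3 + \frac{1}{17}\right) \left(-7\right) = \left(- \frac{50}{17}\right) \left(-7\right) = \frac{350}{17} \approx 20.588$)
$\left(C + b{\left(D \right)}\right) U{\left(15 \right)} = \left(\frac{350}{17} + 2 \cdot 9\right) 15 = \left(\frac{350}{17} + 18\right) 15 = \frac{656}{17} \cdot 15 = \frac{9840}{17}$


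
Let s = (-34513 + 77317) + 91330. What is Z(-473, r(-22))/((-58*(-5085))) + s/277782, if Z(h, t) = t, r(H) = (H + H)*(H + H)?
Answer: 49873043/101898315 ≈ 0.48944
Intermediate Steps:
r(H) = 4*H² (r(H) = (2*H)*(2*H) = 4*H²)
s = 134134 (s = 42804 + 91330 = 134134)
Z(-473, r(-22))/((-58*(-5085))) + s/277782 = (4*(-22)²)/((-58*(-5085))) + 134134/277782 = (4*484)/294930 + 134134*(1/277782) = 1936*(1/294930) + 1001/2073 = 968/147465 + 1001/2073 = 49873043/101898315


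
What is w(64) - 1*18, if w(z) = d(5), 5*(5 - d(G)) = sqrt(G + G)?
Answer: -13 - sqrt(10)/5 ≈ -13.632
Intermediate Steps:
d(G) = 5 - sqrt(2)*sqrt(G)/5 (d(G) = 5 - sqrt(G + G)/5 = 5 - sqrt(2)*sqrt(G)/5)
w(z) = 5 - sqrt(10)/5 (w(z) = 5 - sqrt(2)*sqrt(5)/5 = 5 - sqrt(10)/5)
w(64) - 1*18 = (5 - sqrt(10)/5) - 1*18 = (5 - sqrt(10)/5) - 18 = -13 - sqrt(10)/5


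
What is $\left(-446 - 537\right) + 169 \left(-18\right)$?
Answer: $-4025$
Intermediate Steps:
$\left(-446 - 537\right) + 169 \left(-18\right) = -983 - 3042 = -4025$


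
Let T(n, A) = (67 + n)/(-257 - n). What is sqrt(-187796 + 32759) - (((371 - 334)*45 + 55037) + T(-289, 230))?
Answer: -907121/16 + I*sqrt(155037) ≈ -56695.0 + 393.75*I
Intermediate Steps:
T(n, A) = (67 + n)/(-257 - n)
sqrt(-187796 + 32759) - (((371 - 334)*45 + 55037) + T(-289, 230)) = sqrt(-187796 + 32759) - (((371 - 334)*45 + 55037) + (-67 - 1*(-289))/(257 - 289)) = sqrt(-155037) - ((37*45 + 55037) + (-67 + 289)/(-32)) = I*sqrt(155037) - ((1665 + 55037) - 1/32*222) = I*sqrt(155037) - (56702 - 111/16) = I*sqrt(155037) - 1*907121/16 = I*sqrt(155037) - 907121/16 = -907121/16 + I*sqrt(155037)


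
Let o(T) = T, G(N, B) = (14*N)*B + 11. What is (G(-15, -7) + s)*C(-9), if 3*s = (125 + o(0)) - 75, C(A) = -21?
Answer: -31451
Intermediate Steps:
G(N, B) = 11 + 14*B*N (G(N, B) = 14*B*N + 11 = 11 + 14*B*N)
s = 50/3 (s = ((125 + 0) - 75)/3 = (125 - 75)/3 = (⅓)*50 = 50/3 ≈ 16.667)
(G(-15, -7) + s)*C(-9) = ((11 + 14*(-7)*(-15)) + 50/3)*(-21) = ((11 + 1470) + 50/3)*(-21) = (1481 + 50/3)*(-21) = (4493/3)*(-21) = -31451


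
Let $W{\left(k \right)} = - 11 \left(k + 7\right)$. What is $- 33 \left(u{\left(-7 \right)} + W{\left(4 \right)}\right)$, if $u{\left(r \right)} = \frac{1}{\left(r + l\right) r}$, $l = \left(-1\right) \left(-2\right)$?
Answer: $\frac{139722}{35} \approx 3992.1$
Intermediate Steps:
$l = 2$
$W{\left(k \right)} = -77 - 11 k$ ($W{\left(k \right)} = - 11 \left(7 + k\right) = -77 - 11 k$)
$u{\left(r \right)} = \frac{1}{r \left(2 + r\right)}$ ($u{\left(r \right)} = \frac{1}{\left(r + 2\right) r} = \frac{1}{\left(2 + r\right) r} = \frac{1}{r \left(2 + r\right)}$)
$- 33 \left(u{\left(-7 \right)} + W{\left(4 \right)}\right) = - 33 \left(\frac{1}{\left(-7\right) \left(2 - 7\right)} - 121\right) = - 33 \left(- \frac{1}{7 \left(-5\right)} - 121\right) = - 33 \left(\left(- \frac{1}{7}\right) \left(- \frac{1}{5}\right) - 121\right) = - 33 \left(\frac{1}{35} - 121\right) = \left(-33\right) \left(- \frac{4234}{35}\right) = \frac{139722}{35}$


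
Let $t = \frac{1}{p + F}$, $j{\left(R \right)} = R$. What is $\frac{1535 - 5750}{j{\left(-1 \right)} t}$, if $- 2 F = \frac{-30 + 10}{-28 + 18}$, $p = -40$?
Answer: $-172815$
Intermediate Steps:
$F = -1$ ($F = - \frac{\left(-30 + 10\right) \frac{1}{-28 + 18}}{2} = - \frac{\left(-20\right) \frac{1}{-10}}{2} = - \frac{\left(-20\right) \left(- \frac{1}{10}\right)}{2} = \left(- \frac{1}{2}\right) 2 = -1$)
$t = - \frac{1}{41}$ ($t = \frac{1}{-40 - 1} = \frac{1}{-41} = - \frac{1}{41} \approx -0.02439$)
$\frac{1535 - 5750}{j{\left(-1 \right)} t} = \frac{1535 - 5750}{\left(-1\right) \left(- \frac{1}{41}\right)} = \left(1535 - 5750\right) \frac{1}{\frac{1}{41}} = \left(-4215\right) 41 = -172815$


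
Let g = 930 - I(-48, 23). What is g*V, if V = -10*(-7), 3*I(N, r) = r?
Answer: 193690/3 ≈ 64563.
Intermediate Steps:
I(N, r) = r/3
V = 70
g = 2767/3 (g = 930 - 23/3 = 2767/3 ≈ 922.33)
g*V = (2767/3)*70 = 193690/3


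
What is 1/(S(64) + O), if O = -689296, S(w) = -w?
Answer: -1/689360 ≈ -1.4506e-6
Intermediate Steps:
1/(S(64) + O) = 1/(-1*64 - 689296) = 1/(-64 - 689296) = 1/(-689360) = -1/689360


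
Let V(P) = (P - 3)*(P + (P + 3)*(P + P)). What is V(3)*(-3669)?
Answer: 0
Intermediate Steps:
V(P) = (-3 + P)*(P + 2*P*(3 + P)) (V(P) = (-3 + P)*(P + (3 + P)*(2*P)) = (-3 + P)*(P + 2*P*(3 + P)))
V(3)*(-3669) = (3*(-21 + 3 + 2*3**2))*(-3669) = (3*(-21 + 3 + 2*9))*(-3669) = (3*(-21 + 3 + 18))*(-3669) = (3*0)*(-3669) = 0*(-3669) = 0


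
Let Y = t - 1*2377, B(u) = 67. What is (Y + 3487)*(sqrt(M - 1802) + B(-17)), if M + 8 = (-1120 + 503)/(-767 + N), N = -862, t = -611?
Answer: 33433 + 499*I*sqrt(533565013)/543 ≈ 33433.0 + 21227.0*I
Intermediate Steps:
M = -12415/1629 (M = -8 + (-1120 + 503)/(-767 - 862) = -8 - 617/(-1629) = -8 - 617*(-1/1629) = -8 + 617/1629 = -12415/1629 ≈ -7.6212)
Y = -2988 (Y = -611 - 1*2377 = -611 - 2377 = -2988)
(Y + 3487)*(sqrt(M - 1802) + B(-17)) = (-2988 + 3487)*(sqrt(-12415/1629 - 1802) + 67) = 499*(sqrt(-2947873/1629) + 67) = 499*(I*sqrt(533565013)/543 + 67) = 499*(67 + I*sqrt(533565013)/543) = 33433 + 499*I*sqrt(533565013)/543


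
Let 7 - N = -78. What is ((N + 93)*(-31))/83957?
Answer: -5518/83957 ≈ -0.065724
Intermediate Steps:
N = 85 (N = 7 - 1*(-78) = 7 + 78 = 85)
((N + 93)*(-31))/83957 = ((85 + 93)*(-31))/83957 = (178*(-31))*(1/83957) = -5518*1/83957 = -5518/83957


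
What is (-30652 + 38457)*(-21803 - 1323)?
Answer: -180498430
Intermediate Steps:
(-30652 + 38457)*(-21803 - 1323) = 7805*(-23126) = -180498430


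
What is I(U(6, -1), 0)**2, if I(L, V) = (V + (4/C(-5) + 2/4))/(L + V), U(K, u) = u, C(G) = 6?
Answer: 49/36 ≈ 1.3611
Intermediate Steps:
I(L, V) = (7/6 + V)/(L + V) (I(L, V) = (V + (4/6 + 2/4))/(L + V) = (V + (4*(1/6) + 2*(1/4)))/(L + V) = (V + (2/3 + 1/2))/(L + V) = (V + 7/6)/(L + V) = (7/6 + V)/(L + V))
I(U(6, -1), 0)**2 = ((7/6 + 0)/(-1 + 0))**2 = ((7/6)/(-1))**2 = (-1*7/6)**2 = (-7/6)**2 = 49/36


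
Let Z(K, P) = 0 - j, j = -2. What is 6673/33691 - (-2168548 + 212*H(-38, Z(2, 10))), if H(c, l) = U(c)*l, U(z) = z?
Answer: 73603386733/33691 ≈ 2.1847e+6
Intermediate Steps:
Z(K, P) = 2 (Z(K, P) = 0 - 1*(-2) = 0 + 2 = 2)
H(c, l) = c*l
6673/33691 - (-2168548 + 212*H(-38, Z(2, 10))) = 6673/33691 - 212/(1/(-10229 - 38*2)) = 6673*(1/33691) - 212/(1/(-10229 - 76)) = 6673/33691 - 212/(1/(-10305)) = 6673/33691 - 212/(-1/10305) = 6673/33691 - 212*(-10305) = 6673/33691 + 2184660 = 73603386733/33691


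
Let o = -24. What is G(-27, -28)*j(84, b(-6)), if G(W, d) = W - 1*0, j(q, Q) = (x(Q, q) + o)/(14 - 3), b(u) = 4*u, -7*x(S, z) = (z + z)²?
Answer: 109512/11 ≈ 9955.6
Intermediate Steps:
x(S, z) = -4*z²/7 (x(S, z) = -(z + z)²/7 = -4*z²/7)
j(q, Q) = -24/11 - 4*q²/77 (j(q, Q) = (-4*q²/7 - 24)/(14 - 3) = (-24 - 4*q²/7)/11 = (-24 - 4*q²/7)*(1/11) = -24/11 - 4*q²/77)
G(W, d) = W (G(W, d) = W + 0 = W)
G(-27, -28)*j(84, b(-6)) = -27*(-24/11 - 4/77*84²) = -27*(-24/11 - 4/77*7056) = -27*(-24/11 - 4032/11) = -27*(-4056/11) = 109512/11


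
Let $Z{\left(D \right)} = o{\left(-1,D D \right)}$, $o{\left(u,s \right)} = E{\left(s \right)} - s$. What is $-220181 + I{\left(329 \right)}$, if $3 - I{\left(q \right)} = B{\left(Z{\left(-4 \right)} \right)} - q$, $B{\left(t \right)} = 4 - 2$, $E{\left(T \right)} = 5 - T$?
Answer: $-219851$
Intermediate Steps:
$o{\left(u,s \right)} = 5 - 2 s$ ($o{\left(u,s \right)} = \left(5 - s\right) - s = 5 - 2 s$)
$Z{\left(D \right)} = 5 - 2 D^{2}$ ($Z{\left(D \right)} = 5 - 2 D D = 5 - 2 D^{2}$)
$B{\left(t \right)} = 2$ ($B{\left(t \right)} = 4 - 2 = 2$)
$I{\left(q \right)} = 1 + q$ ($I{\left(q \right)} = 3 - \left(2 - q\right) = 3 + \left(-2 + q\right) = 1 + q$)
$-220181 + I{\left(329 \right)} = -220181 + \left(1 + 329\right) = -220181 + 330 = -219851$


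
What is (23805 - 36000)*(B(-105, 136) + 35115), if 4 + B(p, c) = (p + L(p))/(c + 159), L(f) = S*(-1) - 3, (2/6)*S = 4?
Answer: -25262247375/59 ≈ -4.2817e+8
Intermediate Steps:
S = 12 (S = 3*4 = 12)
L(f) = -15 (L(f) = 12*(-1) - 3 = -12 - 3 = -15)
B(p, c) = -4 + (-15 + p)/(159 + c) (B(p, c) = -4 + (p - 15)/(c + 159) = -4 + (-15 + p)/(159 + c))
(23805 - 36000)*(B(-105, 136) + 35115) = (23805 - 36000)*((-651 - 105 - 4*136)/(159 + 136) + 35115) = -12195*((-651 - 105 - 544)/295 + 35115) = -12195*((1/295)*(-1300) + 35115) = -12195*(-260/59 + 35115) = -12195*2071525/59 = -25262247375/59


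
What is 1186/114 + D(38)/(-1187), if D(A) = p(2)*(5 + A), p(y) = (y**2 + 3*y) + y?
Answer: 674479/67659 ≈ 9.9688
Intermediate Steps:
p(y) = y**2 + 4*y
D(A) = 60 + 12*A (D(A) = (2*(4 + 2))*(5 + A) = (2*6)*(5 + A) = 12*(5 + A) = 60 + 12*A)
1186/114 + D(38)/(-1187) = 1186/114 + (60 + 12*38)/(-1187) = 1186*(1/114) + (60 + 456)*(-1/1187) = 593/57 + 516*(-1/1187) = 593/57 - 516/1187 = 674479/67659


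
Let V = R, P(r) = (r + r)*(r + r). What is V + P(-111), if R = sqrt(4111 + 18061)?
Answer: 49284 + 2*sqrt(5543) ≈ 49433.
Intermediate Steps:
P(r) = 4*r**2 (P(r) = (2*r)*(2*r) = 4*r**2)
R = 2*sqrt(5543) (R = sqrt(22172) = 2*sqrt(5543) ≈ 148.90)
V = 2*sqrt(5543) ≈ 148.90
V + P(-111) = 2*sqrt(5543) + 4*(-111)**2 = 2*sqrt(5543) + 4*12321 = 2*sqrt(5543) + 49284 = 49284 + 2*sqrt(5543)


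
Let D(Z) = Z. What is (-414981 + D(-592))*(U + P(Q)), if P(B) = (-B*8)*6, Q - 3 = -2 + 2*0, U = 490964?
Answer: -204011434868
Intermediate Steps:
Q = 1 (Q = 3 + (-2 + 2*0) = 3 + (-2 + 0) = 3 - 2 = 1)
P(B) = -48*B (P(B) = -8*B*6 = -48*B)
(-414981 + D(-592))*(U + P(Q)) = (-414981 - 592)*(490964 - 48*1) = -415573*(490964 - 48) = -415573*490916 = -204011434868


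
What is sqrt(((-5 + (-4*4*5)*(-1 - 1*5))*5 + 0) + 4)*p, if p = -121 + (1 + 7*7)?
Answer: -71*sqrt(2379) ≈ -3463.0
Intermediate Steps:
p = -71 (p = -121 + (1 + 49) = -121 + 50 = -71)
sqrt(((-5 + (-4*4*5)*(-1 - 1*5))*5 + 0) + 4)*p = sqrt(((-5 + (-4*4*5)*(-1 - 1*5))*5 + 0) + 4)*(-71) = sqrt(((-5 + (-16*5)*(-1 - 5))*5 + 0) + 4)*(-71) = sqrt(((-5 - 80*(-6))*5 + 0) + 4)*(-71) = sqrt(((-5 + 480)*5 + 0) + 4)*(-71) = sqrt((475*5 + 0) + 4)*(-71) = sqrt((2375 + 0) + 4)*(-71) = sqrt(2375 + 4)*(-71) = sqrt(2379)*(-71) = -71*sqrt(2379)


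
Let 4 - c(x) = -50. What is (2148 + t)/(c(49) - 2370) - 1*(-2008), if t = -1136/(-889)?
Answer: 1033102171/514731 ≈ 2007.1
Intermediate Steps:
c(x) = 54 (c(x) = 4 - 1*(-50) = 4 + 50 = 54)
t = 1136/889 (t = -1136*(-1/889) = 1136/889 ≈ 1.2778)
(2148 + t)/(c(49) - 2370) - 1*(-2008) = (2148 + 1136/889)/(54 - 2370) - 1*(-2008) = (1910708/889)/(-2316) + 2008 = (1910708/889)*(-1/2316) + 2008 = -477677/514731 + 2008 = 1033102171/514731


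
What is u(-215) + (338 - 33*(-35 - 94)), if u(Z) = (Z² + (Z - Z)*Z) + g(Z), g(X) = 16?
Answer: 50836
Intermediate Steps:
u(Z) = 16 + Z² (u(Z) = (Z² + (Z - Z)*Z) + 16 = (Z² + 0*Z) + 16 = (Z² + 0) + 16 = Z² + 16 = 16 + Z²)
u(-215) + (338 - 33*(-35 - 94)) = (16 + (-215)²) + (338 - 33*(-35 - 94)) = (16 + 46225) + (338 - 33*(-129)) = 46241 + (338 + 4257) = 46241 + 4595 = 50836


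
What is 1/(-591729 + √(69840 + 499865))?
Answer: -591729/350142639736 - √569705/350142639736 ≈ -1.6921e-6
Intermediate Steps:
1/(-591729 + √(69840 + 499865)) = 1/(-591729 + √569705)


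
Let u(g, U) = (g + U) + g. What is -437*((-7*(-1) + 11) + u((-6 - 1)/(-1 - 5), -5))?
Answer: -20102/3 ≈ -6700.7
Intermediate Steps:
u(g, U) = U + 2*g (u(g, U) = (U + g) + g = U + 2*g)
-437*((-7*(-1) + 11) + u((-6 - 1)/(-1 - 5), -5)) = -437*((-7*(-1) + 11) + (-5 + 2*((-6 - 1)/(-1 - 5)))) = -437*((7 + 11) + (-5 + 2*(-7/(-6)))) = -437*(18 + (-5 + 2*(-7*(-⅙)))) = -437*(18 + (-5 + 2*(7/6))) = -437*(18 + (-5 + 7/3)) = -437*(18 - 8/3) = -437*46/3 = -20102/3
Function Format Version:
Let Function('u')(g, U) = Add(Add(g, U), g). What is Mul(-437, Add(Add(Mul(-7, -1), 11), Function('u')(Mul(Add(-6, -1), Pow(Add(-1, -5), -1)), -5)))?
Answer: Rational(-20102, 3) ≈ -6700.7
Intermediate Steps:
Function('u')(g, U) = Add(U, Mul(2, g)) (Function('u')(g, U) = Add(Add(U, g), g) = Add(U, Mul(2, g)))
Mul(-437, Add(Add(Mul(-7, -1), 11), Function('u')(Mul(Add(-6, -1), Pow(Add(-1, -5), -1)), -5))) = Mul(-437, Add(Add(Mul(-7, -1), 11), Add(-5, Mul(2, Mul(Add(-6, -1), Pow(Add(-1, -5), -1)))))) = Mul(-437, Add(Add(7, 11), Add(-5, Mul(2, Mul(-7, Pow(-6, -1)))))) = Mul(-437, Add(18, Add(-5, Mul(2, Mul(-7, Rational(-1, 6)))))) = Mul(-437, Add(18, Add(-5, Mul(2, Rational(7, 6))))) = Mul(-437, Add(18, Add(-5, Rational(7, 3)))) = Mul(-437, Add(18, Rational(-8, 3))) = Mul(-437, Rational(46, 3)) = Rational(-20102, 3)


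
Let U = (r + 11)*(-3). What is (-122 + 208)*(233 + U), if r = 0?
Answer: 17200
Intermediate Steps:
U = -33 (U = (0 + 11)*(-3) = 11*(-3) = -33)
(-122 + 208)*(233 + U) = (-122 + 208)*(233 - 33) = 86*200 = 17200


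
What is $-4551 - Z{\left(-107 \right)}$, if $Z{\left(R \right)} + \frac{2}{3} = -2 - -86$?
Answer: $- \frac{13903}{3} \approx -4634.3$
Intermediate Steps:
$Z{\left(R \right)} = \frac{250}{3}$ ($Z{\left(R \right)} = - \frac{2}{3} - -84 = - \frac{2}{3} + \left(-2 + 86\right) = - \frac{2}{3} + 84 = \frac{250}{3}$)
$-4551 - Z{\left(-107 \right)} = -4551 - \frac{250}{3} = - \frac{13903}{3}$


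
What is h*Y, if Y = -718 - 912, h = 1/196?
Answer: -815/98 ≈ -8.3163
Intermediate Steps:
h = 1/196 ≈ 0.0051020
Y = -1630
h*Y = (1/196)*(-1630) = -815/98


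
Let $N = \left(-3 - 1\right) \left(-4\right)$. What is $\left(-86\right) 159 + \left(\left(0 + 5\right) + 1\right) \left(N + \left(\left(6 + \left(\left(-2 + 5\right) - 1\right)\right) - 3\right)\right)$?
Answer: $-13548$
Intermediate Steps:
$N = 16$ ($N = \left(-4\right) \left(-4\right) = 16$)
$\left(-86\right) 159 + \left(\left(0 + 5\right) + 1\right) \left(N + \left(\left(6 + \left(\left(-2 + 5\right) - 1\right)\right) - 3\right)\right) = \left(-86\right) 159 + \left(\left(0 + 5\right) + 1\right) \left(16 + \left(\left(6 + \left(\left(-2 + 5\right) - 1\right)\right) - 3\right)\right) = -13674 + \left(5 + 1\right) \left(16 + \left(\left(6 + \left(3 - 1\right)\right) - 3\right)\right) = -13674 + 6 \left(16 + \left(\left(6 + 2\right) - 3\right)\right) = -13674 + 6 \left(16 + \left(8 - 3\right)\right) = -13674 + 6 \left(16 + 5\right) = -13674 + 6 \cdot 21 = -13674 + 126 = -13548$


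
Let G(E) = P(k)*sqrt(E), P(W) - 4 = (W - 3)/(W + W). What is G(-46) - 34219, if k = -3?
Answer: -34219 + 5*I*sqrt(46) ≈ -34219.0 + 33.912*I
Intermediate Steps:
P(W) = 4 + (-3 + W)/(2*W) (P(W) = 4 + (W - 3)/(W + W) = 4 + (-3 + W)/((2*W)) = 4 + (-3 + W)*(1/(2*W)) = 4 + (-3 + W)/(2*W))
G(E) = 5*sqrt(E) (G(E) = ((3/2)*(-1 + 3*(-3))/(-3))*sqrt(E) = ((3/2)*(-1/3)*(-1 - 9))*sqrt(E) = ((3/2)*(-1/3)*(-10))*sqrt(E) = 5*sqrt(E))
G(-46) - 34219 = 5*sqrt(-46) - 34219 = 5*(I*sqrt(46)) - 34219 = 5*I*sqrt(46) - 34219 = -34219 + 5*I*sqrt(46)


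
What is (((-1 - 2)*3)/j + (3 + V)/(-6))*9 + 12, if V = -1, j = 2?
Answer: -63/2 ≈ -31.500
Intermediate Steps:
(((-1 - 2)*3)/j + (3 + V)/(-6))*9 + 12 = (((-1 - 2)*3)/2 + (3 - 1)/(-6))*9 + 12 = (-3*3*(½) + 2*(-⅙))*9 + 12 = (-9*½ - ⅓)*9 + 12 = (-9/2 - ⅓)*9 + 12 = -29/6*9 + 12 = -87/2 + 12 = -63/2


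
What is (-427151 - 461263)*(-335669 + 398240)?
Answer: -55588952394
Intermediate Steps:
(-427151 - 461263)*(-335669 + 398240) = -888414*62571 = -55588952394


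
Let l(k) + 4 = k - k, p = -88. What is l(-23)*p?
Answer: 352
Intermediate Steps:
l(k) = -4 (l(k) = -4 + (k - k) = -4 + 0 = -4)
l(-23)*p = -4*(-88) = 352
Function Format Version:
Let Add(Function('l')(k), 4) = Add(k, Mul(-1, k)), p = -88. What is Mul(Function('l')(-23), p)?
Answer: 352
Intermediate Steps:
Function('l')(k) = -4 (Function('l')(k) = Add(-4, Add(k, Mul(-1, k))) = Add(-4, 0) = -4)
Mul(Function('l')(-23), p) = Mul(-4, -88) = 352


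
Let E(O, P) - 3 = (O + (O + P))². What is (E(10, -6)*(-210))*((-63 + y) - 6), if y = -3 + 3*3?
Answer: 2632770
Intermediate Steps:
y = 6 (y = -3 + 9 = 6)
E(O, P) = 3 + (P + 2*O)² (E(O, P) = 3 + (O + (O + P))² = 3 + (P + 2*O)²)
(E(10, -6)*(-210))*((-63 + y) - 6) = ((3 + (-6 + 2*10)²)*(-210))*((-63 + 6) - 6) = ((3 + (-6 + 20)²)*(-210))*(-57 - 6) = ((3 + 14²)*(-210))*(-63) = ((3 + 196)*(-210))*(-63) = (199*(-210))*(-63) = -41790*(-63) = 2632770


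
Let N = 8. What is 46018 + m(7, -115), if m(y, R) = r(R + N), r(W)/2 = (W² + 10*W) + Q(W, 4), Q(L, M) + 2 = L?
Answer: 66558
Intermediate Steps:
Q(L, M) = -2 + L
r(W) = -4 + 2*W² + 22*W (r(W) = 2*((W² + 10*W) + (-2 + W)) = 2*(-2 + W² + 11*W) = -4 + 2*W² + 22*W)
m(y, R) = 172 + 2*(8 + R)² + 22*R (m(y, R) = -4 + 2*(R + 8)² + 22*(R + 8) = -4 + 2*(8 + R)² + 22*(8 + R) = -4 + 2*(8 + R)² + (176 + 22*R) = 172 + 2*(8 + R)² + 22*R)
46018 + m(7, -115) = 46018 + (300 + 2*(-115)² + 54*(-115)) = 46018 + (300 + 2*13225 - 6210) = 46018 + (300 + 26450 - 6210) = 46018 + 20540 = 66558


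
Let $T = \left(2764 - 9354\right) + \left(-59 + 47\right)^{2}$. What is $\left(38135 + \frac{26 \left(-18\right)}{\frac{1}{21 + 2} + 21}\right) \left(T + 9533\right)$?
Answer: $\frac{14236145028}{121} \approx 1.1765 \cdot 10^{8}$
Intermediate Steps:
$T = -6446$ ($T = -6590 + \left(-12\right)^{2} = -6590 + 144 = -6446$)
$\left(38135 + \frac{26 \left(-18\right)}{\frac{1}{21 + 2} + 21}\right) \left(T + 9533\right) = \left(38135 + \frac{26 \left(-18\right)}{\frac{1}{21 + 2} + 21}\right) \left(-6446 + 9533\right) = \left(38135 - \frac{468}{\frac{1}{23} + 21}\right) 3087 = \left(38135 - \frac{468}{\frac{484}{23}}\right) 3087 = \left(38135 - \frac{2691}{121}\right) 3087 = \frac{4611644}{121} \cdot 3087 = \frac{14236145028}{121}$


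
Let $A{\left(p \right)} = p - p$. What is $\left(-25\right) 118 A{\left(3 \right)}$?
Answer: $0$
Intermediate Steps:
$A{\left(p \right)} = 0$
$\left(-25\right) 118 A{\left(3 \right)} = \left(-25\right) 118 \cdot 0 = \left(-2950\right) 0 = 0$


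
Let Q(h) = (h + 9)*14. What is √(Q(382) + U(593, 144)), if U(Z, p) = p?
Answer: 53*√2 ≈ 74.953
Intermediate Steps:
Q(h) = 126 + 14*h (Q(h) = (9 + h)*14 = 126 + 14*h)
√(Q(382) + U(593, 144)) = √((126 + 14*382) + 144) = √((126 + 5348) + 144) = √(5474 + 144) = √5618 = 53*√2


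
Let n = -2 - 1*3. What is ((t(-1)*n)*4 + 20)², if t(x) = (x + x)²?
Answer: 3600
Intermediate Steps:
t(x) = 4*x² (t(x) = (2*x)² = 4*x²)
n = -5 (n = -2 - 3 = -5)
((t(-1)*n)*4 + 20)² = (((4*(-1)²)*(-5))*4 + 20)² = (((4*1)*(-5))*4 + 20)² = ((4*(-5))*4 + 20)² = (-20*4 + 20)² = (-80 + 20)² = (-60)² = 3600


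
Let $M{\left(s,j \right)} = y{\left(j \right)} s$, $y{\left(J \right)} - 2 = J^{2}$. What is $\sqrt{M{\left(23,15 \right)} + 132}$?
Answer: $\sqrt{5353} \approx 73.164$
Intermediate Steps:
$y{\left(J \right)} = 2 + J^{2}$
$M{\left(s,j \right)} = s \left(2 + j^{2}\right)$ ($M{\left(s,j \right)} = \left(2 + j^{2}\right) s = s \left(2 + j^{2}\right)$)
$\sqrt{M{\left(23,15 \right)} + 132} = \sqrt{23 \left(2 + 15^{2}\right) + 132} = \sqrt{23 \left(2 + 225\right) + 132} = \sqrt{23 \cdot 227 + 132} = \sqrt{5221 + 132} = \sqrt{5353}$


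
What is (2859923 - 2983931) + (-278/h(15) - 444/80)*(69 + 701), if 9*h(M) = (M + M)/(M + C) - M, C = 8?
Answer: 24773/2 ≈ 12387.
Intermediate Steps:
h(M) = -M/9 + 2*M/(9*(8 + M)) (h(M) = ((M + M)/(M + 8) - M)/9 = ((2*M)/(8 + M) - M)/9 = (2*M/(8 + M) - M)/9 = (-M + 2*M/(8 + M))/9 = -M/9 + 2*M/(9*(8 + M)))
(2859923 - 2983931) + (-278/h(15) - 444/80)*(69 + 701) = (2859923 - 2983931) + (-278*(-(72 + 9*15)/(15*(6 + 15))) - 444/80)*(69 + 701) = -124008 + (-278/((-1*15*21/(72 + 135))) - 444*1/80)*770 = -124008 + (-278/((-1*15*21/207)) - 111/20)*770 = -124008 + (-278/((-1*15*1/207*21)) - 111/20)*770 = -124008 + (-278/(-35/23) - 111/20)*770 = -124008 + (-278*(-23/35) - 111/20)*770 = -124008 + (6394/35 - 111/20)*770 = -124008 + (24799/140)*770 = -124008 + 272789/2 = 24773/2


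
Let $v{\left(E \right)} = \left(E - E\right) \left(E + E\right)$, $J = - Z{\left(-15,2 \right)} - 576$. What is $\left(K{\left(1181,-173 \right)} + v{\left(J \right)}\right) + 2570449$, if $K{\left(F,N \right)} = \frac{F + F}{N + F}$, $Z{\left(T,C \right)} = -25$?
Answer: $\frac{1295507477}{504} \approx 2.5705 \cdot 10^{6}$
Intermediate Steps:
$K{\left(F,N \right)} = \frac{2 F}{F + N}$
$J = -551$ ($J = \left(-1\right) \left(-25\right) - 576 = 25 - 576 = -551$)
$v{\left(E \right)} = 0$ ($v{\left(E \right)} = 0 \cdot 2 E = 0$)
$\left(K{\left(1181,-173 \right)} + v{\left(J \right)}\right) + 2570449 = \left(2 \cdot 1181 \frac{1}{1181 - 173} + 0\right) + 2570449 = \left(2 \cdot 1181 \cdot \frac{1}{1008} + 0\right) + 2570449 = \left(\frac{1181}{504} + 0\right) + 2570449 = \frac{1181}{504} + 2570449 = \frac{1295507477}{504}$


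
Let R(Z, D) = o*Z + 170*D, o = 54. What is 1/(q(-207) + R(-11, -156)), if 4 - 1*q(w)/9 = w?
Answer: -1/25215 ≈ -3.9659e-5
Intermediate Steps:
q(w) = 36 - 9*w
R(Z, D) = 54*Z + 170*D
1/(q(-207) + R(-11, -156)) = 1/((36 - 9*(-207)) + (54*(-11) + 170*(-156))) = 1/((36 + 1863) + (-594 - 26520)) = 1/(1899 - 27114) = 1/(-25215) = -1/25215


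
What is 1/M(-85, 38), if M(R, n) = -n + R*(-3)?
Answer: 1/217 ≈ 0.0046083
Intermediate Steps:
M(R, n) = -n - 3*R
1/M(-85, 38) = 1/(-1*38 - 3*(-85)) = 1/(-38 + 255) = 1/217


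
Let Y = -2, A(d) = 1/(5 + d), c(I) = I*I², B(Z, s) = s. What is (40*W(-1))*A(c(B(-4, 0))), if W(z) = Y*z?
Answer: 16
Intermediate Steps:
c(I) = I³
W(z) = -2*z
(40*W(-1))*A(c(B(-4, 0))) = (40*(-2*(-1)))/(5 + 0³) = (40*2)/(5 + 0) = 80/5 = 80*(⅕) = 16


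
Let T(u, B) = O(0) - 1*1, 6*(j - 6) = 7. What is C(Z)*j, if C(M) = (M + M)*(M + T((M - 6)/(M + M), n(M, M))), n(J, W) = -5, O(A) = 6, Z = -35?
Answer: 15050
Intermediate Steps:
j = 43/6 (j = 6 + (⅙)*7 = 6 + 7/6 = 43/6 ≈ 7.1667)
T(u, B) = 5 (T(u, B) = 6 - 1*1 = 6 - 1 = 5)
C(M) = 2*M*(5 + M) (C(M) = (M + M)*(M + 5) = (2*M)*(5 + M) = 2*M*(5 + M))
C(Z)*j = (2*(-35)*(5 - 35))*(43/6) = (2*(-35)*(-30))*(43/6) = 2100*(43/6) = 15050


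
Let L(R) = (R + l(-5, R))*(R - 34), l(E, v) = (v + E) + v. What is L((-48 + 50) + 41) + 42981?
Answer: 44097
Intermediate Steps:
l(E, v) = E + 2*v (l(E, v) = (E + v) + v = E + 2*v)
L(R) = (-34 + R)*(-5 + 3*R) (L(R) = (R + (-5 + 2*R))*(R - 34) = (-5 + 3*R)*(-34 + R) = (-34 + R)*(-5 + 3*R))
L((-48 + 50) + 41) + 42981 = (170 - 107*((-48 + 50) + 41) + 3*((-48 + 50) + 41)**2) + 42981 = (170 - 107*(2 + 41) + 3*(2 + 41)**2) + 42981 = (170 - 107*43 + 3*43**2) + 42981 = (170 - 4601 + 3*1849) + 42981 = (170 - 4601 + 5547) + 42981 = 1116 + 42981 = 44097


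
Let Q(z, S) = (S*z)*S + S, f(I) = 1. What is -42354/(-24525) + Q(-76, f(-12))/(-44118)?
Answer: 69274561/40073850 ≈ 1.7287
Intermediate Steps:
Q(z, S) = S + z*S² (Q(z, S) = z*S² + S = S + z*S²)
-42354/(-24525) + Q(-76, f(-12))/(-44118) = -42354/(-24525) + (1*(1 + 1*(-76)))/(-44118) = -42354*(-1/24525) + (1*(1 - 76))*(-1/44118) = 4706/2725 + (1*(-75))*(-1/44118) = 4706/2725 - 75*(-1/44118) = 4706/2725 + 25/14706 = 69274561/40073850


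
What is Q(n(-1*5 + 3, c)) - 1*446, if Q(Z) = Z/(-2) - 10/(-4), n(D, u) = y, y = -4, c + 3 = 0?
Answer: -883/2 ≈ -441.50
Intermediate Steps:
c = -3 (c = -3 + 0 = -3)
n(D, u) = -4
Q(Z) = 5/2 - Z/2 (Q(Z) = Z*(-1/2) - 10*(-1/4) = -Z/2 + 5/2 = 5/2 - Z/2)
Q(n(-1*5 + 3, c)) - 1*446 = (5/2 - 1/2*(-4)) - 1*446 = (5/2 + 2) - 446 = 9/2 - 446 = -883/2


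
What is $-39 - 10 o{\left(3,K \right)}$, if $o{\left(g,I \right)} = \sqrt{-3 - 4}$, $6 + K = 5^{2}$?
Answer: $-39 - 10 i \sqrt{7} \approx -39.0 - 26.458 i$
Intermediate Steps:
$K = 19$ ($K = -6 + 5^{2} = -6 + 25 = 19$)
$o{\left(g,I \right)} = i \sqrt{7}$ ($o{\left(g,I \right)} = \sqrt{-7} = i \sqrt{7}$)
$-39 - 10 o{\left(3,K \right)} = -39 - 10 i \sqrt{7}$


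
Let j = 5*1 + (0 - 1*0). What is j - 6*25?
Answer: -145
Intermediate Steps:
j = 5 (j = 5 + (0 + 0) = 5 + 0 = 5)
j - 6*25 = 5 - 6*25 = 5 - 150 = -145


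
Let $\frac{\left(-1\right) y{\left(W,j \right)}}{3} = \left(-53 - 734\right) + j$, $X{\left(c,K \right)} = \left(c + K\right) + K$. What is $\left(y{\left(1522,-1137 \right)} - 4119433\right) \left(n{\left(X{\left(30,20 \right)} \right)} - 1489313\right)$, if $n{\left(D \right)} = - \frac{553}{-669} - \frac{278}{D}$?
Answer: $\frac{143452974880110991}{23415} \approx 6.1265 \cdot 10^{12}$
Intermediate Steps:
$X{\left(c,K \right)} = c + 2 K$ ($X{\left(c,K \right)} = \left(K + c\right) + K = c + 2 K$)
$y{\left(W,j \right)} = 2361 - 3 j$ ($y{\left(W,j \right)} = - 3 \left(\left(-53 - 734\right) + j\right) = - 3 \left(-787 + j\right) = 2361 - 3 j$)
$n{\left(D \right)} = \frac{553}{669} - \frac{278}{D}$ ($n{\left(D \right)} = \left(-553\right) \left(- \frac{1}{669}\right) - \frac{278}{D} = \frac{553}{669} - \frac{278}{D}$)
$\left(y{\left(1522,-1137 \right)} - 4119433\right) \left(n{\left(X{\left(30,20 \right)} \right)} - 1489313\right) = \left(\left(2361 - -3411\right) - 4119433\right) \left(\left(\frac{553}{669} - \frac{278}{30 + 2 \cdot 20}\right) - 1489313\right) = \left(\left(2361 + 3411\right) - 4119433\right) \left(\left(\frac{553}{669} - \frac{278}{30 + 40}\right) - 1489313\right) = \left(5772 - 4119433\right) \left(\left(\frac{553}{669} - \frac{278}{70}\right) - 1489313\right) = - 4113661 \left(\left(\frac{553}{669} - \frac{139}{35}\right) - 1489313\right) = - 4113661 \left(- \frac{73636}{23415} - 1489313\right) = \left(-4113661\right) \left(- \frac{34872337531}{23415}\right) = \frac{143452974880110991}{23415}$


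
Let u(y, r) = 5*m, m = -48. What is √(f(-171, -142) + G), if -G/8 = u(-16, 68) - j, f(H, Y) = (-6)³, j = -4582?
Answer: 2*I*√8738 ≈ 186.95*I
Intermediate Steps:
f(H, Y) = -216
u(y, r) = -240 (u(y, r) = 5*(-48) = -240)
G = -34736 (G = -8*(-240 - 1*(-4582)) = -8*(-240 + 4582) = -8*4342 = -34736)
√(f(-171, -142) + G) = √(-216 - 34736) = √(-34952) = 2*I*√8738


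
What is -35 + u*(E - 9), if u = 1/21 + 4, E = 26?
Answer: 710/21 ≈ 33.810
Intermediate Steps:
u = 85/21 (u = 1/21 + 4 = 85/21 ≈ 4.0476)
-35 + u*(E - 9) = -35 + 85*(26 - 9)/21 = -35 + (85/21)*17 = -35 + 1445/21 = 710/21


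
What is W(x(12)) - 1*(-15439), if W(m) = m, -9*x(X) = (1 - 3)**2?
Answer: 138947/9 ≈ 15439.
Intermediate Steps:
x(X) = -4/9 (x(X) = -(1 - 3)**2/9 = -1/9*(-2)**2 = -1/9*4 = -4/9)
W(x(12)) - 1*(-15439) = -4/9 - 1*(-15439) = -4/9 + 15439 = 138947/9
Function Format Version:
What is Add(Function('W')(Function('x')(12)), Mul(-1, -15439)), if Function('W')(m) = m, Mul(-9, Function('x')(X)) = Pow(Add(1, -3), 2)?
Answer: Rational(138947, 9) ≈ 15439.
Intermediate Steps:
Function('x')(X) = Rational(-4, 9) (Function('x')(X) = Mul(Rational(-1, 9), Pow(Add(1, -3), 2)) = Mul(Rational(-1, 9), Pow(-2, 2)) = Mul(Rational(-1, 9), 4) = Rational(-4, 9))
Add(Function('W')(Function('x')(12)), Mul(-1, -15439)) = Add(Rational(-4, 9), Mul(-1, -15439)) = Add(Rational(-4, 9), 15439) = Rational(138947, 9)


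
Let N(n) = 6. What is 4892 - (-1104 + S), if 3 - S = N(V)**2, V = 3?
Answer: 6029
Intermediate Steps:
S = -33 (S = 3 - 1*6**2 = 3 - 1*36 = 3 - 36 = -33)
4892 - (-1104 + S) = 4892 - (-1104 - 33) = 4892 - 1*(-1137) = 4892 + 1137 = 6029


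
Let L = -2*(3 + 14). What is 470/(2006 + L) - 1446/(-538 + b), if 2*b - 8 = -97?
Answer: 3125287/1148690 ≈ 2.7207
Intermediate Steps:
b = -89/2 (b = 4 + (1/2)*(-97) = 4 - 97/2 = -89/2 ≈ -44.500)
L = -34 (L = -2*17 = -34)
470/(2006 + L) - 1446/(-538 + b) = 470/(2006 - 34) - 1446/(-538 - 89/2) = 470/1972 - 1446/(-1165/2) = 470*(1/1972) - 1446*(-2/1165) = 235/986 + 2892/1165 = 3125287/1148690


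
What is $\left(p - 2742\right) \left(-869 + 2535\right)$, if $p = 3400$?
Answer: $1096228$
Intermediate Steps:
$\left(p - 2742\right) \left(-869 + 2535\right) = \left(3400 - 2742\right) \left(-869 + 2535\right) = 658 \cdot 1666 = 1096228$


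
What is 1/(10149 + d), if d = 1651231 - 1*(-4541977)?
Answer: 1/6203357 ≈ 1.6120e-7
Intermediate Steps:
d = 6193208 (d = 1651231 + 4541977 = 6193208)
1/(10149 + d) = 1/(10149 + 6193208) = 1/6203357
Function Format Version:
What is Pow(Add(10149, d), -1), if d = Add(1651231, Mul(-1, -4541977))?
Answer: Rational(1, 6203357) ≈ 1.6120e-7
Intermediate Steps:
d = 6193208 (d = Add(1651231, 4541977) = 6193208)
Pow(Add(10149, d), -1) = Pow(Add(10149, 6193208), -1) = Pow(6203357, -1) = Rational(1, 6203357)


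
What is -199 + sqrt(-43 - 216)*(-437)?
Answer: -199 - 437*I*sqrt(259) ≈ -199.0 - 7032.9*I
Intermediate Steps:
-199 + sqrt(-43 - 216)*(-437) = -199 + sqrt(-259)*(-437) = -199 + (I*sqrt(259))*(-437) = -199 - 437*I*sqrt(259)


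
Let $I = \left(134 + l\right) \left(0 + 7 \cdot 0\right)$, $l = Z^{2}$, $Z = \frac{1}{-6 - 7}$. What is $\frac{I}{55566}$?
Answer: $0$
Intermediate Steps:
$Z = - \frac{1}{13}$ ($Z = \frac{1}{-13} = - \frac{1}{13} \approx -0.076923$)
$l = \frac{1}{169}$ ($l = \left(- \frac{1}{13}\right)^{2} = \frac{1}{169} \approx 0.0059172$)
$I = 0$ ($I = \left(134 + \frac{1}{169}\right) \left(0 + 7 \cdot 0\right) = \frac{22647 \left(0 + 0\right)}{169} = \frac{22647}{169} \cdot 0 = 0$)
$\frac{I}{55566} = \frac{0}{55566} = 0 \cdot \frac{1}{55566} = 0$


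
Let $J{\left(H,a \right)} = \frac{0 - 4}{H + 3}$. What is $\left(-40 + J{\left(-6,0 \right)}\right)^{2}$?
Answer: $\frac{13456}{9} \approx 1495.1$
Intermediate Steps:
$J{\left(H,a \right)} = - \frac{4}{3 + H}$
$\left(-40 + J{\left(-6,0 \right)}\right)^{2} = \left(-40 - \frac{4}{3 - 6}\right)^{2} = \left(-40 - \frac{4}{-3}\right)^{2} = \left(-40 - - \frac{4}{3}\right)^{2} = \left(-40 + \frac{4}{3}\right)^{2} = \left(- \frac{116}{3}\right)^{2} = \frac{13456}{9}$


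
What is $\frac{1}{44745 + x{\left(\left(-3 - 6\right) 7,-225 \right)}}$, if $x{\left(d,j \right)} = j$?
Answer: $\frac{1}{44520} \approx 2.2462 \cdot 10^{-5}$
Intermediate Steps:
$\frac{1}{44745 + x{\left(\left(-3 - 6\right) 7,-225 \right)}} = \frac{1}{44745 - 225} = \frac{1}{44520}$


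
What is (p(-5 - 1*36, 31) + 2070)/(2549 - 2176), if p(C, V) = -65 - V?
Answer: 1974/373 ≈ 5.2922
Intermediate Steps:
(p(-5 - 1*36, 31) + 2070)/(2549 - 2176) = ((-65 - 1*31) + 2070)/(2549 - 2176) = ((-65 - 31) + 2070)/373 = (-96 + 2070)*(1/373) = 1974*(1/373) = 1974/373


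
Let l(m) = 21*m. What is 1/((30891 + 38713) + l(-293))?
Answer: 1/63451 ≈ 1.5760e-5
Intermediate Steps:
1/((30891 + 38713) + l(-293)) = 1/((30891 + 38713) + 21*(-293)) = 1/(69604 - 6153) = 1/63451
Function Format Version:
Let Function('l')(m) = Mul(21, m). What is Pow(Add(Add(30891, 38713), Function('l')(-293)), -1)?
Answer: Rational(1, 63451) ≈ 1.5760e-5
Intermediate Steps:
Pow(Add(Add(30891, 38713), Function('l')(-293)), -1) = Pow(Add(Add(30891, 38713), Mul(21, -293)), -1) = Pow(Add(69604, -6153), -1) = Pow(63451, -1) = Rational(1, 63451)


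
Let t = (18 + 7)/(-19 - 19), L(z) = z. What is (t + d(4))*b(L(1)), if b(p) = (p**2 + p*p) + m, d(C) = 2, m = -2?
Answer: 0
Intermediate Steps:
b(p) = -2 + 2*p**2 (b(p) = (p**2 + p*p) - 2 = (p**2 + p**2) - 2 = 2*p**2 - 2 = -2 + 2*p**2)
t = -25/38 (t = 25/(-38) = 25*(-1/38) = -25/38 ≈ -0.65790)
(t + d(4))*b(L(1)) = (-25/38 + 2)*(-2 + 2*1**2) = 51*(-2 + 2*1)/38 = 51*(-2 + 2)/38 = (51/38)*0 = 0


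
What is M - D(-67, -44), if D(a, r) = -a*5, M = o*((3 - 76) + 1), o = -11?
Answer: 457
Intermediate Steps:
M = 792 (M = -11*((3 - 76) + 1) = -11*(-73 + 1) = -11*(-72) = 792)
D(a, r) = -5*a
M - D(-67, -44) = 792 - (-5)*(-67) = 792 - 1*335 = 792 - 335 = 457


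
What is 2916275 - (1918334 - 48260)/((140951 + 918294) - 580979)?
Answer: 232458884846/79711 ≈ 2.9163e+6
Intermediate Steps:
2916275 - (1918334 - 48260)/((140951 + 918294) - 580979) = 2916275 - 1870074/(1059245 - 580979) = 2916275 - 1870074/478266 = 2916275 - 1*311679/79711 = 2916275 - 311679/79711 = 232458884846/79711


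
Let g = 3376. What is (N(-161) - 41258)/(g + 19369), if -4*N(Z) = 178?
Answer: -16521/9098 ≈ -1.8159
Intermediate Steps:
N(Z) = -89/2 (N(Z) = -1/4*178 = -89/2)
(N(-161) - 41258)/(g + 19369) = (-89/2 - 41258)/(3376 + 19369) = -82605/2/22745 = -82605/2*1/22745 = -16521/9098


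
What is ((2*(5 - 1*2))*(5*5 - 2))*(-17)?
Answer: -2346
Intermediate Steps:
((2*(5 - 1*2))*(5*5 - 2))*(-17) = ((2*(5 - 2))*(25 - 2))*(-17) = ((2*3)*23)*(-17) = (6*23)*(-17) = 138*(-17) = -2346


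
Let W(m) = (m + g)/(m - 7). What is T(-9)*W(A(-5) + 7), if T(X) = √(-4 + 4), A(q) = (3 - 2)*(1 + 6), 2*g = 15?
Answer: 0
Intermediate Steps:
g = 15/2 (g = (½)*15 = 15/2 ≈ 7.5000)
A(q) = 7 (A(q) = 1*7 = 7)
W(m) = (15/2 + m)/(-7 + m) (W(m) = (m + 15/2)/(m - 7) = (15/2 + m)/(-7 + m))
T(X) = 0 (T(X) = √0 = 0)
T(-9)*W(A(-5) + 7) = 0*((15/2 + (7 + 7))/(-7 + (7 + 7))) = 0*((15/2 + 14)/(-7 + 14)) = 0*((43/2)/7) = 0*((⅐)*(43/2)) = 0*(43/14) = 0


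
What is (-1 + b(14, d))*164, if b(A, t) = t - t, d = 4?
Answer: -164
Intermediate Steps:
b(A, t) = 0
(-1 + b(14, d))*164 = (-1 + 0)*164 = -1*164 = -164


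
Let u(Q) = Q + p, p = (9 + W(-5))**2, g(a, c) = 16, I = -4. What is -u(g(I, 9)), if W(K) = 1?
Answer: -116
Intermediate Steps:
p = 100 (p = (9 + 1)**2 = 10**2 = 100)
u(Q) = 100 + Q (u(Q) = Q + 100 = 100 + Q)
-u(g(I, 9)) = -(100 + 16) = -1*116 = -116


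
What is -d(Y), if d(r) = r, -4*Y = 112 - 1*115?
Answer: -¾ ≈ -0.75000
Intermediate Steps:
Y = ¾ (Y = -(112 - 1*115)/4 = -(112 - 115)/4 = -¼*(-3) = ¾ ≈ 0.75000)
-d(Y) = -1*¾ = -¾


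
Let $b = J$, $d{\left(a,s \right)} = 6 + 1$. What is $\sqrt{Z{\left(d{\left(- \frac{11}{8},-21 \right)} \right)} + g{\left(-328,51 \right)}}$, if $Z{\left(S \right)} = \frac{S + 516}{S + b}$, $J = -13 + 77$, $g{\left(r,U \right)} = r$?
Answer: $\frac{i \sqrt{1616315}}{71} \approx 17.906 i$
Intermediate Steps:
$d{\left(a,s \right)} = 7$
$J = 64$
$b = 64$
$Z{\left(S \right)} = \frac{516 + S}{64 + S}$ ($Z{\left(S \right)} = \frac{S + 516}{S + 64} = \frac{516 + S}{64 + S}$)
$\sqrt{Z{\left(d{\left(- \frac{11}{8},-21 \right)} \right)} + g{\left(-328,51 \right)}} = \sqrt{\frac{516 + 7}{64 + 7} - 328} = \sqrt{\frac{1}{71} \cdot 523 - 328} = \sqrt{\frac{523}{71} - 328} = \sqrt{- \frac{22765}{71}} = \frac{i \sqrt{1616315}}{71}$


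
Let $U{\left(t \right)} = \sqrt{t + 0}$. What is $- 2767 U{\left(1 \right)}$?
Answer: $-2767$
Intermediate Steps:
$U{\left(t \right)} = \sqrt{t}$
$- 2767 U{\left(1 \right)} = - 2767 \sqrt{1} = \left(-2767\right) 1 = -2767$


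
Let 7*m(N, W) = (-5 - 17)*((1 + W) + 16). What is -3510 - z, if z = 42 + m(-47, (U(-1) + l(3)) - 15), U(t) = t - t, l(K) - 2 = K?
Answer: -3530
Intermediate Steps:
l(K) = 2 + K
U(t) = 0
m(N, W) = -374/7 - 22*W/7 (m(N, W) = ((-5 - 17)*((1 + W) + 16))/7 = (-22*(17 + W))/7 = (-374 - 22*W)/7 = -374/7 - 22*W/7)
z = 20 (z = 42 + (-374/7 - 22*((0 + (2 + 3)) - 15)/7) = 42 + (-374/7 - 22*((0 + 5) - 15)/7) = 42 + (-374/7 - 22*(5 - 15)/7) = 42 + (-374/7 - 22/7*(-10)) = 42 + (-374/7 + 220/7) = 42 - 22 = 20)
-3510 - z = -3510 - 1*20 = -3510 - 20 = -3530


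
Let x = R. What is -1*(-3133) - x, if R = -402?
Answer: 3535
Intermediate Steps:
x = -402
-1*(-3133) - x = -1*(-3133) - 1*(-402) = 3133 + 402 = 3535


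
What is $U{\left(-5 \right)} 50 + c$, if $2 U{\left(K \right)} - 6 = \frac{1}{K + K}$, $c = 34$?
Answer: $\frac{363}{2} \approx 181.5$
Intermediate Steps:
$U{\left(K \right)} = 3 + \frac{1}{4 K}$ ($U{\left(K \right)} = 3 + \frac{1}{2 \left(K + K\right)} = 3 + \frac{1}{2 \cdot 2 K} = 3 + \frac{\frac{1}{2} \frac{1}{K}}{2} = 3 + \frac{1}{4 K}$)
$U{\left(-5 \right)} 50 + c = \left(3 + \frac{1}{4 \left(-5\right)}\right) 50 + 34 = \left(3 + \frac{1}{4} \left(- \frac{1}{5}\right)\right) 50 + 34 = \left(3 - \frac{1}{20}\right) 50 + 34 = \frac{59}{20} \cdot 50 + 34 = \frac{295}{2} + 34 = \frac{363}{2}$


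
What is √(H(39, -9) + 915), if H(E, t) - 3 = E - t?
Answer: √966 ≈ 31.081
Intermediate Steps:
H(E, t) = 3 + E - t (H(E, t) = 3 + (E - t) = 3 + E - t)
√(H(39, -9) + 915) = √((3 + 39 - 1*(-9)) + 915) = √((3 + 39 + 9) + 915) = √(51 + 915) = √966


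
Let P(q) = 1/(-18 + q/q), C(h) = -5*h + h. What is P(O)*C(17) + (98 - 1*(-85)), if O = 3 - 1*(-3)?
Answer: 187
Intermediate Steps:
C(h) = -4*h
O = 6 (O = 3 + 3 = 6)
P(q) = -1/17 (P(q) = 1/(-18 + 1) = 1/(-17) = -1/17)
P(O)*C(17) + (98 - 1*(-85)) = -(-4)*17/17 + (98 - 1*(-85)) = -1/17*(-68) + (98 + 85) = 4 + 183 = 187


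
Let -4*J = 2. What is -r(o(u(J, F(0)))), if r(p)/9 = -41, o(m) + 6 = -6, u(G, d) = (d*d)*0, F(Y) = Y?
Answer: 369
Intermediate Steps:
J = -½ (J = -¼*2 = -½ ≈ -0.50000)
u(G, d) = 0 (u(G, d) = d²*0 = 0)
o(m) = -12 (o(m) = -6 - 6 = -12)
r(p) = -369 (r(p) = 9*(-41) = -369)
-r(o(u(J, F(0)))) = -1*(-369) = 369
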